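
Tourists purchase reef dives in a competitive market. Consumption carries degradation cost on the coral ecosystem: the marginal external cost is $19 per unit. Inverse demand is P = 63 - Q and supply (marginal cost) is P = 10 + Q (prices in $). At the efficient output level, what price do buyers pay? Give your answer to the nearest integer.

P = $46

Social marginal benefit = demand − MEC = 44 - Q.
Set SMB = MC: 44 - Q = 10 + Q → Q* = 17.0000.
Consumer price on the demand curve at Q*: 63 − 1×17.0000 = 46.0000.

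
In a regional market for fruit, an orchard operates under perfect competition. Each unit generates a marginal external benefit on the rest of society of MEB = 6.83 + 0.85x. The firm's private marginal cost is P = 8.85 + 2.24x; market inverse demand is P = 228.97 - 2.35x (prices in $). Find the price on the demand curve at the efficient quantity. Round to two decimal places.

Social marginal cost = private MC − MEB = 2.02 + 1.39x.
Set SMC = demand: 2.02 + 1.39x = 228.97 - 2.35x → x* = 60.6818.
Consumer price on the demand curve at x*: 228.97 − 2.35×60.6818 = 86.3678.

P = $86.37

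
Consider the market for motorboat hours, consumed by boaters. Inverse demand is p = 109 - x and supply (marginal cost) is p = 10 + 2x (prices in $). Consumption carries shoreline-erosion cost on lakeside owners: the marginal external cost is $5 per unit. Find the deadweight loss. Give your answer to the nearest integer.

DWL = $4

Market equilibrium (private): 10 + 2x = 109 - x → x_m = 33.0000.
Social marginal benefit = demand − MEC = 104 - x.
Set SMB = MC: 104 - x = 10 + 2x → x* = 31.3333.
The welfare-loss triangle has base |x_m − x*| and height MEC(x_m) (the vertical gap between SMB and MC is zero at x* and MEC at x_m).
DWL = ½ × 1.6667 × 5.0000 = 4.1668.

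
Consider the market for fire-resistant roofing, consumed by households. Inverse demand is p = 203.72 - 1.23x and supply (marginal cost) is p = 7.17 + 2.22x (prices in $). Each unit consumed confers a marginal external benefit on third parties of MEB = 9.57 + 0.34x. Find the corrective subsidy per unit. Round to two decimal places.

subsidy = $32.10 per unit

Social marginal benefit = demand + MEB = 213.29 - 0.89x.
Set SMB = MC: 213.29 - 0.89x = 7.17 + 2.22x → x* = 66.2765.
The Pigouvian subsidy equals MEB at x*: 9.57 + 0.34×66.2765 = 32.1040.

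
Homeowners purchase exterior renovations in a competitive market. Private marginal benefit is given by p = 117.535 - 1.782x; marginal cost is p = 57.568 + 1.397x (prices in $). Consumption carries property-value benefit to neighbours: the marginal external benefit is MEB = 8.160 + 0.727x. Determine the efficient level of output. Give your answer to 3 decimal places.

x* = 27.784

Social marginal benefit = demand + MEB = 125.695 - 1.055x.
Set SMB = MC: 125.695 - 1.055x = 57.568 + 1.397x → x* = 27.7843.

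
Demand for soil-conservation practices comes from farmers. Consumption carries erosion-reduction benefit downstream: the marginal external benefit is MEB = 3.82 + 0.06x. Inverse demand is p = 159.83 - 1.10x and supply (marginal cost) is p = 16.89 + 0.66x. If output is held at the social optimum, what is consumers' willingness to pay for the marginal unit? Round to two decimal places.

P = 64.87

Social marginal benefit = demand + MEB = 163.65 - 1.04x.
Set SMB = MC: 163.65 - 1.04x = 16.89 + 0.66x → x* = 86.3294.
Consumer price on the demand curve at x*: 159.83 − 1.10×86.3294 = 64.8677.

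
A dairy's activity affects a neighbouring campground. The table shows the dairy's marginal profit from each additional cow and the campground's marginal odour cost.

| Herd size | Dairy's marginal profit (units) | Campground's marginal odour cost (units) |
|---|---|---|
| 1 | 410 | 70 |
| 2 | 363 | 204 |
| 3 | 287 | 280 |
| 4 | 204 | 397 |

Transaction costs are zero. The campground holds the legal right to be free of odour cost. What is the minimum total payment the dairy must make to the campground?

554

Efficient level: marginal profit ≥ marginal odour cost through level 3, so k* = 3.
With the campground holding the right, the dairy must at least compensate total damage at k*: 70 + 204 + 280 = 554.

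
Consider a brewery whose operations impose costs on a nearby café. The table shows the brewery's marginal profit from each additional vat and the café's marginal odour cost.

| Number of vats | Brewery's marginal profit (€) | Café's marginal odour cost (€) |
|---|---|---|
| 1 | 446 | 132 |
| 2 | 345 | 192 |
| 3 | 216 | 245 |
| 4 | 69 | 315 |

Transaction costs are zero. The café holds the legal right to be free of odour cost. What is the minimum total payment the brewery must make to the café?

€324

Efficient level: marginal profit ≥ marginal odour cost through level 2, so k* = 2.
With the café holding the right, the brewery must at least compensate total damage at k*: 132 + 192 = 324.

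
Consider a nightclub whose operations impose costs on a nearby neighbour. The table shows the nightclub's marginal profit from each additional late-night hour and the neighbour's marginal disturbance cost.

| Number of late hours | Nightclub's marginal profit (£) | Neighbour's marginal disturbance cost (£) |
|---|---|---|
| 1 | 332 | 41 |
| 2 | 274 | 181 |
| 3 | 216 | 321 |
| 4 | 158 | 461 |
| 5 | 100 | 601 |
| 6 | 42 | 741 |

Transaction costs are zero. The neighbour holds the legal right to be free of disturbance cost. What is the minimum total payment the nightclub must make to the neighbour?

£222

Efficient level: marginal profit ≥ marginal disturbance cost through level 2, so k* = 2.
With the neighbour holding the right, the nightclub must at least compensate total damage at k*: 41 + 181 = 222.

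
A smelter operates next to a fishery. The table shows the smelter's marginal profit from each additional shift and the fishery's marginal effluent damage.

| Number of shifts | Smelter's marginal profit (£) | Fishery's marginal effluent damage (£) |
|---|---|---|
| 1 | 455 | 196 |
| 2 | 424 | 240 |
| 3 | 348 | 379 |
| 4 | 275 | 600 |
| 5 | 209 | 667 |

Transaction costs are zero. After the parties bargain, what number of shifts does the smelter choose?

2

Bargaining reaches the level where marginal profit last exceeds marginal effluent damage.
That holds through level 2 (424 ≥ 240) but not at 3 (348 < 379).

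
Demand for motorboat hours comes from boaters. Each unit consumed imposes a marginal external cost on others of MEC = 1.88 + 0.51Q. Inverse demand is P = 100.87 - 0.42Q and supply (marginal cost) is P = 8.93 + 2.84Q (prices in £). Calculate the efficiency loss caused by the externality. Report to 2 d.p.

Market equilibrium (private): 8.93 + 2.84Q = 100.87 - 0.42Q → Q_m = 28.2025.
Social marginal benefit = demand − MEC = 98.99 - 0.93Q.
Set SMB = MC: 98.99 - 0.93Q = 8.93 + 2.84Q → Q* = 23.8886.
The loss is the area between SMB and MC from Q* to Q_m; with linear curves that's a triangle of height MEC(Q_m).
DWL = ½ × 4.3139 × 16.2633 = 35.0791.

DWL = £35.08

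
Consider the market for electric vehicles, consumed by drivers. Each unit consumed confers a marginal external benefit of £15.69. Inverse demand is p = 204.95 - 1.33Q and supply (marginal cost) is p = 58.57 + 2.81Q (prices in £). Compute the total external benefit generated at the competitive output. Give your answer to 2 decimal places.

£554.76

Market equilibrium (private): 58.57 + 2.81Q = 204.95 - 1.33Q → Q_m = 35.3575.
Total external benefit = MEB × Q_m = 15.69 × 35.3575 = 554.7592.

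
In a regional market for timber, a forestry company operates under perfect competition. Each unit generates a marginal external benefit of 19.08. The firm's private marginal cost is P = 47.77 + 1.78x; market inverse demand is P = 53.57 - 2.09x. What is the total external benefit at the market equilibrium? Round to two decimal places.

28.60

Market equilibrium (private): 47.77 + 1.78x = 53.57 - 2.09x → x_m = 1.4987.
Total external benefit = MEB × x_m = 19.08 × 1.4987 = 28.5952.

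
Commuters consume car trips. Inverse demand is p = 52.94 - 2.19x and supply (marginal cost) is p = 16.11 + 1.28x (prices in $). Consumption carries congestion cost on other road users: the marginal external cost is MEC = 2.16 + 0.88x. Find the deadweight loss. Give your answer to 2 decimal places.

Market equilibrium (private): 16.11 + 1.28x = 52.94 - 2.19x → x_m = 10.6138.
Social marginal benefit = demand − MEC = 50.78 - 3.07x.
Set SMB = MC: 50.78 - 3.07x = 16.11 + 1.28x → x* = 7.9701.
The loss is the area between SMB and MC from x* to x_m; with linear curves that's a triangle of height MEC(x_m).
DWL = ½ × 2.6437 × 11.5002 = 15.2015.

DWL = $15.20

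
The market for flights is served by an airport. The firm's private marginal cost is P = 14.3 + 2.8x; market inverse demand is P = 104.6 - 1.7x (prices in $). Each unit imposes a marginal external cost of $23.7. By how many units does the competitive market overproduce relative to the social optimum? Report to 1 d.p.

5.3 units

Market equilibrium (private): 14.3 + 2.8x = 104.6 - 1.7x → x_m = 20.0667.
Social marginal cost = private MC + MEC = 38.0 + 2.8x.
Set SMC = demand: 38.0 + 2.8x = 104.6 - 1.7x → x* = 14.8000.
Gap = |20.0667 − 14.8000| = 5.2667.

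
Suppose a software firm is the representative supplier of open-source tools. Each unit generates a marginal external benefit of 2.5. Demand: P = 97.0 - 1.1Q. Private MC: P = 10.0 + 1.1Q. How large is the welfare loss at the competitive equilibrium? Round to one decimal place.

DWL = 1.4

Market equilibrium (private): 10.0 + 1.1Q = 97.0 - 1.1Q → Q_m = 39.5455.
Social marginal cost = private MC − MEB = 7.5 + 1.1Q.
Set SMC = demand: 7.5 + 1.1Q = 97.0 - 1.1Q → Q* = 40.6818.
Between Q* and Q_m the wedge demand − SMC runs linearly from 0 to MEB(Q_m), so the loss is a triangle.
DWL = ½ × 1.1363 × 2.5000 = 1.4204.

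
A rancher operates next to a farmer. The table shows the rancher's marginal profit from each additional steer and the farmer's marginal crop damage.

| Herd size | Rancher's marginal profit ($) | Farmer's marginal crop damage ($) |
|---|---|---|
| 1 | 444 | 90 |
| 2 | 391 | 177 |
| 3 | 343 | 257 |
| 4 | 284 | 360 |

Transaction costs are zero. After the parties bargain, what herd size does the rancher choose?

Bargaining reaches the level where marginal profit last exceeds marginal crop damage.
That holds through level 3 (343 ≥ 257) but not at 4 (284 < 360).

3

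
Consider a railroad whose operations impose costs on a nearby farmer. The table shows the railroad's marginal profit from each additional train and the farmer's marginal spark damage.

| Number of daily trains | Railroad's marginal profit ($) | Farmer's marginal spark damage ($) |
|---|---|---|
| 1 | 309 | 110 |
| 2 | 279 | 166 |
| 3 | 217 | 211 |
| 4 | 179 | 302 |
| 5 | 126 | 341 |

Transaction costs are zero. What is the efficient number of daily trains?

Bargaining reaches the level where marginal profit last exceeds marginal spark damage.
That holds through level 3 (217 ≥ 211) but not at 4 (179 < 302).

3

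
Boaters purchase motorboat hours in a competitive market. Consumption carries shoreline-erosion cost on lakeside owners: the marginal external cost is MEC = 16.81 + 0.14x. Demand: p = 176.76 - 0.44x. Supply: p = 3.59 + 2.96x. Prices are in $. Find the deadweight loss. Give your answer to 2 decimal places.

Market equilibrium (private): 3.59 + 2.96x = 176.76 - 0.44x → x_m = 50.9324.
Social marginal benefit = demand − MEC = 159.95 - 0.58x.
Set SMB = MC: 159.95 - 0.58x = 3.59 + 2.96x → x* = 44.1695.
Height of the DWL triangle at x_m is MC(x_m) − SMB(x_m) = MEC(x_m) = 23.9405.
DWL = ½ × 6.7629 × 23.9405 = 80.9536.

DWL = $80.95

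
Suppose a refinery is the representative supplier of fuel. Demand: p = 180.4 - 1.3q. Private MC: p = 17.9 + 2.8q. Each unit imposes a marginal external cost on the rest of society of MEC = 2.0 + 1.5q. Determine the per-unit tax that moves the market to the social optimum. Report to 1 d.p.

Social marginal cost = private MC + MEC = 19.9 + 4.3q.
Set SMC = demand: 19.9 + 4.3q = 180.4 - 1.3q → q* = 28.6607.
The Pigouvian tax equals MEC at q*: 2.0 + 1.5×28.6607 = 44.9911.

tax = 45.0 per unit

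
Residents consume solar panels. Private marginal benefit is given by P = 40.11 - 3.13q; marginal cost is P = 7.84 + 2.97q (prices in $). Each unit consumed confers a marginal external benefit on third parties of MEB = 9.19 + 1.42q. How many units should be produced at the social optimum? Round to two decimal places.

Social marginal benefit = demand + MEB = 49.30 - 1.71q.
Set SMB = MC: 49.30 - 1.71q = 7.84 + 2.97q → q* = 8.8590.

q* = 8.86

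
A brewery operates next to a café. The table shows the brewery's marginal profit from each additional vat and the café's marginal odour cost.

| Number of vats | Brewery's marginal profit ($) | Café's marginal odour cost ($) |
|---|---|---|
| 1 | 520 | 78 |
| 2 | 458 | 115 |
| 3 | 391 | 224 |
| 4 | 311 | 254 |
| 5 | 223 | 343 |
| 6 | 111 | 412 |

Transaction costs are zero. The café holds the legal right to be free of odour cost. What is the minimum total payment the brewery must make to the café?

$671

Efficient level: marginal profit ≥ marginal odour cost through level 4, so k* = 4.
With the café holding the right, the brewery must at least compensate total damage at k*: 78 + 115 + 224 + 254 = 671.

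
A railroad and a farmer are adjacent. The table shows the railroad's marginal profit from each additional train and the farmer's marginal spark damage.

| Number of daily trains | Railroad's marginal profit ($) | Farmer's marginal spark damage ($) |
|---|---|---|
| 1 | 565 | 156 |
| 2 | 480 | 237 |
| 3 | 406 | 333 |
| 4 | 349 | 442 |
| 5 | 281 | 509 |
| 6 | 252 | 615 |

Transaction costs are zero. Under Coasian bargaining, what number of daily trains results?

Bargaining reaches the level where marginal profit last exceeds marginal spark damage.
That holds through level 3 (406 ≥ 333) but not at 4 (349 < 442).

3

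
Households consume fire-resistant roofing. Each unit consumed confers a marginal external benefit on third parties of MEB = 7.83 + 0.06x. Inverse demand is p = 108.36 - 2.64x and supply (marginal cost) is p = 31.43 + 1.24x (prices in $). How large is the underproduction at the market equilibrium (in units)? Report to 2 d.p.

Market equilibrium (private): 31.43 + 1.24x = 108.36 - 2.64x → x_m = 19.8273.
Social marginal benefit = demand + MEB = 116.19 - 2.58x.
Set SMB = MC: 116.19 - 2.58x = 31.43 + 1.24x → x* = 22.1885.
Gap = |19.8273 − 22.1885| = 2.3612.

2.36 units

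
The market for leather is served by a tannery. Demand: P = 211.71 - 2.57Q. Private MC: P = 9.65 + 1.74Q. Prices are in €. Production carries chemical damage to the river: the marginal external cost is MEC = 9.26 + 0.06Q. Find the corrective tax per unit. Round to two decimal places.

Social marginal cost = private MC + MEC = 18.91 + 1.80Q.
Set SMC = demand: 18.91 + 1.80Q = 211.71 - 2.57Q → Q* = 44.1190.
The Pigouvian tax equals MEC at Q*: 9.26 + 0.06×44.1190 = 11.9071.

tax = €11.91 per unit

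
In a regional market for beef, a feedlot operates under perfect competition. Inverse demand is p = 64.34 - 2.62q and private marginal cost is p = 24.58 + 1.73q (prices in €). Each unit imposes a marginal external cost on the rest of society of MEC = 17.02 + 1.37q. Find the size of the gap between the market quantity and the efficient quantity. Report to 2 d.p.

5.16 units

Market equilibrium (private): 24.58 + 1.73q = 64.34 - 2.62q → q_m = 9.1402.
Social marginal cost = private MC + MEC = 41.60 + 3.10q.
Set SMC = demand: 41.60 + 3.10q = 64.34 - 2.62q → q* = 3.9755.
Gap = |9.1402 − 3.9755| = 5.1647.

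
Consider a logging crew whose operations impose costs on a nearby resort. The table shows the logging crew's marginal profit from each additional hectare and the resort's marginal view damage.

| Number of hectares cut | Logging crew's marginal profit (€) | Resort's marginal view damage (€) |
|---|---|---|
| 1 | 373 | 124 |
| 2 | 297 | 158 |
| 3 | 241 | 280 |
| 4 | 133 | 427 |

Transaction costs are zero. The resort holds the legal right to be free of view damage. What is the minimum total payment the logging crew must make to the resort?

€282

Efficient level: marginal profit ≥ marginal view damage through level 2, so k* = 2.
With the resort holding the right, the logging crew must at least compensate total damage at k*: 124 + 158 = 282.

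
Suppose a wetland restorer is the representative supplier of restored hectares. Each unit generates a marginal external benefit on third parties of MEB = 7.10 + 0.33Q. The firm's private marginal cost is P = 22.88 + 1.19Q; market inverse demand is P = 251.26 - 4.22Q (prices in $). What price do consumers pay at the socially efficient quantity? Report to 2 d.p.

Social marginal cost = private MC − MEB = 15.78 + 0.86Q.
Set SMC = demand: 15.78 + 0.86Q = 251.26 - 4.22Q → Q* = 46.3543.
Consumer price on the demand curve at Q*: 251.26 − 4.22×46.3543 = 55.6449.

P = $55.64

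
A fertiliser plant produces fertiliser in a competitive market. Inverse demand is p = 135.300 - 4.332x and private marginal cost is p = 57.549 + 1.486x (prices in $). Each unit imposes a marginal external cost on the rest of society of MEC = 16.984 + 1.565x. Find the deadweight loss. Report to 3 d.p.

DWL = $97.270

Market equilibrium (private): 57.549 + 1.486x = 135.300 - 4.332x → x_m = 13.3639.
Social marginal cost = private MC + MEC = 74.533 + 3.051x.
Set SMC = demand: 74.533 + 3.051x = 135.300 - 4.332x → x* = 8.2307.
Height of the DWL triangle at x_m is SMC(x_m) − demand(x_m) = MEC(x_m) = 37.8985.
DWL = ½ × 5.1332 × 37.8985 = 97.2703.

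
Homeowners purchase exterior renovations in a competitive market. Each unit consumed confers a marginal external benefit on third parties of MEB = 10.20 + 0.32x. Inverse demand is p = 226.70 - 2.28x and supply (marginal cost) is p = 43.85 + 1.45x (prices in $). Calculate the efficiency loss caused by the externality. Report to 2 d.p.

DWL = $98.26

Market equilibrium (private): 43.85 + 1.45x = 226.70 - 2.28x → x_m = 49.0214.
Social marginal benefit = demand + MEB = 236.90 - 1.96x.
Set SMB = MC: 236.90 - 1.96x = 43.85 + 1.45x → x* = 56.6129.
Between x* and x_m the wedge SMB − MC runs linearly from 0 to MEB(x_m), so the loss is a triangle.
DWL = ½ × 7.5915 × 25.8869 = 98.2602.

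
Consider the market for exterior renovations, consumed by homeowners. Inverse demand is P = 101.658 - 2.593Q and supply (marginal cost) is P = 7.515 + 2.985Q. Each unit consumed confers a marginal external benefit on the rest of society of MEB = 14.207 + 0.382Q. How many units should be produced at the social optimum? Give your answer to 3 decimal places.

Q* = 20.853

Social marginal benefit = demand + MEB = 115.865 - 2.211Q.
Set SMB = MC: 115.865 - 2.211Q = 7.515 + 2.985Q → Q* = 20.8526.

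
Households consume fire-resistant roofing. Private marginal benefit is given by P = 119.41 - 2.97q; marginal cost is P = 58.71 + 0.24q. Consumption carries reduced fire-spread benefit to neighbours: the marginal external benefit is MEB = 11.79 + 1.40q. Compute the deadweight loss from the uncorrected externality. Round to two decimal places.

Market equilibrium (private): 58.71 + 0.24q = 119.41 - 2.97q → q_m = 18.9097.
Social marginal benefit = demand + MEB = 131.20 - 1.57q.
Set SMB = MC: 131.20 - 1.57q = 58.71 + 0.24q → q* = 40.0497.
Between q* and q_m the wedge SMB − MC runs linearly from 0 to MEB(q_m), so the loss is a triangle.
DWL = ½ × 21.1400 × 38.2635 = 404.4452.

DWL = 404.45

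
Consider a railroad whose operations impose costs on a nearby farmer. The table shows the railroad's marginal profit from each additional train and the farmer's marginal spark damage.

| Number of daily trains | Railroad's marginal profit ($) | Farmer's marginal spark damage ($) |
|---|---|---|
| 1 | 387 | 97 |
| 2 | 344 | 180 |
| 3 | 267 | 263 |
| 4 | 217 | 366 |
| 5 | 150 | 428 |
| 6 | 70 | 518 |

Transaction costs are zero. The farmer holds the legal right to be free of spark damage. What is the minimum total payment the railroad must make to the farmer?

$540

Efficient level: marginal profit ≥ marginal spark damage through level 3, so k* = 3.
With the farmer holding the right, the railroad must at least compensate total damage at k*: 97 + 180 + 263 = 540.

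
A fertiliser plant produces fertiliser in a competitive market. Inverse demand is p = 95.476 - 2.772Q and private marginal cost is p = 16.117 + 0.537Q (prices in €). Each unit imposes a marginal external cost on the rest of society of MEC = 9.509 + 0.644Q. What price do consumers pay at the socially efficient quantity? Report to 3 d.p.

P = €46.494

Social marginal cost = private MC + MEC = 25.626 + 1.181Q.
Set SMC = demand: 25.626 + 1.181Q = 95.476 - 2.772Q → Q* = 17.6701.
Consumer price on the demand curve at Q*: 95.476 − 2.772×17.6701 = 46.4945.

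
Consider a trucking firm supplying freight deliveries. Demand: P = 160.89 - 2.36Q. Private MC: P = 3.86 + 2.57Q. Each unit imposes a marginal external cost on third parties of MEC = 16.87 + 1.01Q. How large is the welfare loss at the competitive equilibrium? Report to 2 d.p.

Market equilibrium (private): 3.86 + 2.57Q = 160.89 - 2.36Q → Q_m = 31.8519.
Social marginal cost = private MC + MEC = 20.73 + 3.58Q.
Set SMC = demand: 20.73 + 3.58Q = 160.89 - 2.36Q → Q* = 23.5960.
The loss is the area between SMC and demand from Q* to Q_m; with linear curves that's a triangle of height MEC(Q_m).
DWL = ½ × 8.2559 × 49.0404 = 202.4363.

DWL = 202.44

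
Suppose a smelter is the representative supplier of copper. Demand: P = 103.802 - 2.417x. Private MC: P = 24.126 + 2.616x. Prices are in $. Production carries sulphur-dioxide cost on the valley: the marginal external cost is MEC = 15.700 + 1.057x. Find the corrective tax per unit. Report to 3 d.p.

tax = $26.804 per unit

Social marginal cost = private MC + MEC = 39.826 + 3.673x.
Set SMC = demand: 39.826 + 3.673x = 103.802 - 2.417x → x* = 10.5051.
The Pigouvian tax equals MEC at x*: 15.700 + 1.057×10.5051 = 26.8039.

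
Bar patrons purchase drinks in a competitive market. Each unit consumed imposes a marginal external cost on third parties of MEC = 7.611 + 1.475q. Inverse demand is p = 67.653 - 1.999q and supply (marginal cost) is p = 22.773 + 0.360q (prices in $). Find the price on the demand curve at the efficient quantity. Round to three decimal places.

Social marginal benefit = demand − MEC = 60.042 - 3.474q.
Set SMB = MC: 60.042 - 3.474q = 22.773 + 0.360q → q* = 9.7207.
Consumer price on the demand curve at q*: 67.653 − 1.999×9.7207 = 48.2213.

P = $48.221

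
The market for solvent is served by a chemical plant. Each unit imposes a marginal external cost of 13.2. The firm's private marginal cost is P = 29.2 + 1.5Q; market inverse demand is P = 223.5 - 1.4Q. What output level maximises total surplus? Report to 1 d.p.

Q* = 62.4

Social marginal cost = private MC + MEC = 42.4 + 1.5Q.
Set SMC = demand: 42.4 + 1.5Q = 223.5 - 1.4Q → Q* = 62.4483.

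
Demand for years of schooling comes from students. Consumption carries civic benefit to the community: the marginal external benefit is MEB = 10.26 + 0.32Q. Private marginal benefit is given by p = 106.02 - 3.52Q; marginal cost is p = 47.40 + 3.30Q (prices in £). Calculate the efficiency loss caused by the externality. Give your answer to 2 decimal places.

DWL = £13.02

Market equilibrium (private): 47.40 + 3.30Q = 106.02 - 3.52Q → Q_m = 8.5953.
Social marginal benefit = demand + MEB = 116.28 - 3.20Q.
Set SMB = MC: 116.28 - 3.20Q = 47.40 + 3.30Q → Q* = 10.5969.
Height of the DWL triangle at Q_m is SMB(Q_m) − MC(Q_m) = MEB(Q_m) = 13.0105.
DWL = ½ × 2.0016 × 13.0105 = 13.0209.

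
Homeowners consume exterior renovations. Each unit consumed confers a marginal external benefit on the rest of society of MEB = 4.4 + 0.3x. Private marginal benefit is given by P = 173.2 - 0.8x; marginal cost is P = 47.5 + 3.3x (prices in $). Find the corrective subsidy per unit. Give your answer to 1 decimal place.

subsidy = $14.7 per unit

Social marginal benefit = demand + MEB = 177.6 - 0.5x.
Set SMB = MC: 177.6 - 0.5x = 47.5 + 3.3x → x* = 34.2368.
The Pigouvian subsidy equals MEB at x*: 4.4 + 0.3×34.2368 = 14.6710.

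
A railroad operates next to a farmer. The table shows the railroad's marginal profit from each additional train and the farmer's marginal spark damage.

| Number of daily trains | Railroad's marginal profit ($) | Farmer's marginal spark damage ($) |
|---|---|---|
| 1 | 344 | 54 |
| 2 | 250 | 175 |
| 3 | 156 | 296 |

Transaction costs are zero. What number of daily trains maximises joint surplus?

2

Bargaining reaches the level where marginal profit last exceeds marginal spark damage.
That holds through level 2 (250 ≥ 175) but not at 3 (156 < 296).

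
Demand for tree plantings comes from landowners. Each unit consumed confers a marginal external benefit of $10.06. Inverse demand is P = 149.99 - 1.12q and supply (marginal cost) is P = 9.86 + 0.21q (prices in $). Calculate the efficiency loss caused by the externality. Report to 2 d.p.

DWL = $38.05

Market equilibrium (private): 9.86 + 0.21q = 149.99 - 1.12q → q_m = 105.3609.
Social marginal benefit = demand + MEB = 160.05 - 1.12q.
Set SMB = MC: 160.05 - 1.12q = 9.86 + 0.21q → q* = 112.9248.
The welfare-loss triangle has base |q_m − q*| and height MEB(q_m) (the vertical gap between SMB and MC is zero at q* and MEB at q_m).
DWL = ½ × 7.5639 × 10.0600 = 38.0464.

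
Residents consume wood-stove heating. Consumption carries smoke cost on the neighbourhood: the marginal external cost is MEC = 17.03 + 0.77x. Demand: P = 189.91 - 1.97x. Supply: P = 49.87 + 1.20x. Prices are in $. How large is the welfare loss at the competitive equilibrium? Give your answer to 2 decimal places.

DWL = $330.67

Market equilibrium (private): 49.87 + 1.20x = 189.91 - 1.97x → x_m = 44.1767.
Social marginal benefit = demand − MEC = 172.88 - 2.74x.
Set SMB = MC: 172.88 - 2.74x = 49.87 + 1.20x → x* = 31.2208.
Between x* and x_m the wedge MC − SMB runs linearly from 0 to MEC(x_m), so the loss is a triangle.
DWL = ½ × 12.9559 × 51.0460 = 330.6734.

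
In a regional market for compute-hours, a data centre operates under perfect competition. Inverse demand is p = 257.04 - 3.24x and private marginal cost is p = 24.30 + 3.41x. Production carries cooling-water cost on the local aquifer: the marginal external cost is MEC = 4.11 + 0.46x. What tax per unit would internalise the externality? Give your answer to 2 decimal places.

Social marginal cost = private MC + MEC = 28.41 + 3.87x.
Set SMC = demand: 28.41 + 3.87x = 257.04 - 3.24x → x* = 32.1561.
The Pigouvian tax equals MEC at x*: 4.11 + 0.46×32.1561 = 18.9018.

tax = 18.90 per unit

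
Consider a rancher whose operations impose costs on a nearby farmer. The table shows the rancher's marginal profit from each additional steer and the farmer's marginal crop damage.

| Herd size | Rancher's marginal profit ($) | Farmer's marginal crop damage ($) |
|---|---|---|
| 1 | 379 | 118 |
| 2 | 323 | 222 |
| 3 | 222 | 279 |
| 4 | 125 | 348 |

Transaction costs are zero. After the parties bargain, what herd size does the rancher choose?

Bargaining reaches the level where marginal profit last exceeds marginal crop damage.
That holds through level 2 (323 ≥ 222) but not at 3 (222 < 279).

2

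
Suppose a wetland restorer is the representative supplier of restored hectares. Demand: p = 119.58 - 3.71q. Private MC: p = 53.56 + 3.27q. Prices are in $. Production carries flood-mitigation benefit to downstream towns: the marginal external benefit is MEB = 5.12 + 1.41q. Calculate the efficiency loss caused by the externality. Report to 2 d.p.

DWL = $30.58

Market equilibrium (private): 53.56 + 3.27q = 119.58 - 3.71q → q_m = 9.4585.
Social marginal cost = private MC − MEB = 48.44 + 1.86q.
Set SMC = demand: 48.44 + 1.86q = 119.58 - 3.71q → q* = 12.7720.
The welfare-loss triangle has base |q_m − q*| and height MEB(q_m) (the vertical gap between SMC and demand is zero at q* and MEB at q_m).
DWL = ½ × 3.3135 × 18.4564 = 30.5776.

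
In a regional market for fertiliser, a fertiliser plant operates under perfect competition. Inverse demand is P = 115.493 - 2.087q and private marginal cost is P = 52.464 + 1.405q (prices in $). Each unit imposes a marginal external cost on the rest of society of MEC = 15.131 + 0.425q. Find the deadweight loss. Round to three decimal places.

Market equilibrium (private): 52.464 + 1.405q = 115.493 - 2.087q → q_m = 18.0495.
Social marginal cost = private MC + MEC = 67.595 + 1.830q.
Set SMC = demand: 67.595 + 1.830q = 115.493 - 2.087q → q* = 12.2282.
Between q* and q_m the wedge SMC − demand runs linearly from 0 to MEC(q_m), so the loss is a triangle.
DWL = ½ × 5.8213 × 22.8021 = 66.3689.

DWL = $66.369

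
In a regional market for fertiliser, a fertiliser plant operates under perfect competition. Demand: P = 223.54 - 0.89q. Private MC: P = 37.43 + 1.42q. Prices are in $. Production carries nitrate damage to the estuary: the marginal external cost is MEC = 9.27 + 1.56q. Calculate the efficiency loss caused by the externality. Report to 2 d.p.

Market equilibrium (private): 37.43 + 1.42q = 223.54 - 0.89q → q_m = 80.5671.
Social marginal cost = private MC + MEC = 46.70 + 2.98q.
Set SMC = demand: 46.70 + 2.98q = 223.54 - 0.89q → q* = 45.6951.
Between q* and q_m the wedge SMC − demand runs linearly from 0 to MEC(q_m), so the loss is a triangle.
DWL = ½ × 34.8720 × 134.9547 = 2353.0701.

DWL = $2353.07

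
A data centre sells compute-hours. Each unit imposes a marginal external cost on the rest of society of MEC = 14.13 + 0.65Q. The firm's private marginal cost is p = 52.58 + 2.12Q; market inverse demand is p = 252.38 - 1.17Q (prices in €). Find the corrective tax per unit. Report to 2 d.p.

Social marginal cost = private MC + MEC = 66.71 + 2.77Q.
Set SMC = demand: 66.71 + 2.77Q = 252.38 - 1.17Q → Q* = 47.1244.
The Pigouvian tax equals MEC at Q*: 14.13 + 0.65×47.1244 = 44.7609.

tax = €44.76 per unit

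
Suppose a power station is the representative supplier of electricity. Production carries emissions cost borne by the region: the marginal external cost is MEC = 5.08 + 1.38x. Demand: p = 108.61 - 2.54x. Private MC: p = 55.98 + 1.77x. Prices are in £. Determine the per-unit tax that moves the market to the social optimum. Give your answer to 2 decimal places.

Social marginal cost = private MC + MEC = 61.06 + 3.15x.
Set SMC = demand: 61.06 + 3.15x = 108.61 - 2.54x → x* = 8.3568.
The Pigouvian tax equals MEC at x*: 5.08 + 1.38×8.3568 = 16.6124.

tax = £16.61 per unit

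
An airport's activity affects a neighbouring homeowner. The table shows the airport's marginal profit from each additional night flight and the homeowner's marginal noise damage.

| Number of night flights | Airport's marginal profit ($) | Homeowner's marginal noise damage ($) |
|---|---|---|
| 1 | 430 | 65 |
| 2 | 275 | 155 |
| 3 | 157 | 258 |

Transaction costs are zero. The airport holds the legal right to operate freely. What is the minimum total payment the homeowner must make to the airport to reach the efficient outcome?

Left alone the airport would choose level 3 (marginal profit stays positive).
Efficient level: k* = 2 (marginal profit ≥ marginal noise damage through 2).
The homeowner must at least cover the airport's forgone profit from cutting 3→2: 157 = 157.

$157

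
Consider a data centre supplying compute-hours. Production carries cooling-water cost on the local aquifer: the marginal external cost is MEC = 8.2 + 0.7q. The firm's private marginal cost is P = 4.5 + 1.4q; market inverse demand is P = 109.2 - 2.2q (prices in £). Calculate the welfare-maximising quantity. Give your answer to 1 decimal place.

q* = 22.4

Social marginal cost = private MC + MEC = 12.7 + 2.1q.
Set SMC = demand: 12.7 + 2.1q = 109.2 - 2.2q → q* = 22.4419.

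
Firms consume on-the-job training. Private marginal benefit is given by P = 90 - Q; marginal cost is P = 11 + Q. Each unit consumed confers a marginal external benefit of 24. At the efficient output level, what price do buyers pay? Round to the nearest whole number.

P = 39

Social marginal benefit = demand + MEB = 114 - Q.
Set SMB = MC: 114 - Q = 11 + Q → Q* = 51.5000.
Consumer price on the demand curve at Q*: 90 − 1×51.5000 = 38.5000.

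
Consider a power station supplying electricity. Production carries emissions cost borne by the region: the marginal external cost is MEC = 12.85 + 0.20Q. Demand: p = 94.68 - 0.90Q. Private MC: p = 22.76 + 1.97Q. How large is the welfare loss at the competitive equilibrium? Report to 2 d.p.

Market equilibrium (private): 22.76 + 1.97Q = 94.68 - 0.90Q → Q_m = 25.0592.
Social marginal cost = private MC + MEC = 35.61 + 2.17Q.
Set SMC = demand: 35.61 + 2.17Q = 94.68 - 0.90Q → Q* = 19.2410.
The welfare-loss triangle has base |Q_m − Q*| and height MEC(Q_m) (the vertical gap between SMC and demand is zero at Q* and MEC at Q_m).
DWL = ½ × 5.8182 × 17.8618 = 51.9618.

DWL = 51.96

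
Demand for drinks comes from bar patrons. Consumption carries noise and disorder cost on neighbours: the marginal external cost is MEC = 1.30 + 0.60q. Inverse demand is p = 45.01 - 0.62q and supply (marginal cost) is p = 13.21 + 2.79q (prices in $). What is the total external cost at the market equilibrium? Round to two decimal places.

$38.21

Market equilibrium (private): 13.21 + 2.79q = 45.01 - 0.62q → q_m = 9.3255.
Total external cost = ∫₀^{q_m} (1.30 + 0.60q) dq = 1.30×9.3255 + ½×0.60×9.3255² = 38.2126.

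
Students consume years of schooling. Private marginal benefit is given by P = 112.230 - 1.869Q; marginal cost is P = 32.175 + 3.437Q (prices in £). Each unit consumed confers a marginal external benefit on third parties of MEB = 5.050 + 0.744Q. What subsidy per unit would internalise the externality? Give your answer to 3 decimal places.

subsidy = £18.929 per unit

Social marginal benefit = demand + MEB = 117.280 - 1.125Q.
Set SMB = MC: 117.280 - 1.125Q = 32.175 + 3.437Q → Q* = 18.6552.
The Pigouvian subsidy equals MEB at Q*: 5.050 + 0.744×18.6552 = 18.9295.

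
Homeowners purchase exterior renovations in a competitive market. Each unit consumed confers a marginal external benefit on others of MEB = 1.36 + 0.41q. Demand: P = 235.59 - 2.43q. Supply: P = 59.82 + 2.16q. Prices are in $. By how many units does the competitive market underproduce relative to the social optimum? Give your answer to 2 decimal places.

4.08 units

Market equilibrium (private): 59.82 + 2.16q = 235.59 - 2.43q → q_m = 38.2941.
Social marginal benefit = demand + MEB = 236.95 - 2.02q.
Set SMB = MC: 236.95 - 2.02q = 59.82 + 2.16q → q* = 42.3756.
Gap = |38.2941 − 42.3756| = 4.0815.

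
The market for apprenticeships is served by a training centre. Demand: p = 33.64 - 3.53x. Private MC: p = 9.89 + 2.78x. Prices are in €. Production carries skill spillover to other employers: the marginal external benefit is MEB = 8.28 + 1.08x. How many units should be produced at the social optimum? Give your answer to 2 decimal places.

x* = 6.12

Social marginal cost = private MC − MEB = 1.61 + 1.70x.
Set SMC = demand: 1.61 + 1.70x = 33.64 - 3.53x → x* = 6.1243.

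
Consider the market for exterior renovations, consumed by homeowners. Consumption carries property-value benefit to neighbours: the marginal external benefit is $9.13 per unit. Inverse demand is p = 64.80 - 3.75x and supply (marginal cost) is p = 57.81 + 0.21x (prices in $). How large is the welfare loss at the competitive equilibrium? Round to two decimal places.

Market equilibrium (private): 57.81 + 0.21x = 64.80 - 3.75x → x_m = 1.7652.
Social marginal benefit = demand + MEB = 73.93 - 3.75x.
Set SMB = MC: 73.93 - 3.75x = 57.81 + 0.21x → x* = 4.0707.
The welfare-loss triangle has base |x_m − x*| and height MEB(x_m) (the vertical gap between SMB and MC is zero at x* and MEB at x_m).
DWL = ½ × 2.3055 × 9.1300 = 10.5246.

DWL = $10.52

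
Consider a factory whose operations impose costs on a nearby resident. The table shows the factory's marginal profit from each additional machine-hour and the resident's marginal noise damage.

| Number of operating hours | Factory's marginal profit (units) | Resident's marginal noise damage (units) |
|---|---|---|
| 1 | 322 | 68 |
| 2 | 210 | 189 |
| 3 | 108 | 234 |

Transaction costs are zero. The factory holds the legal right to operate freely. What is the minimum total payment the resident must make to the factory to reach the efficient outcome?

108

Left alone the factory would choose level 3 (marginal profit stays positive).
Efficient level: k* = 2 (marginal profit ≥ marginal noise damage through 2).
The resident must at least cover the factory's forgone profit from cutting 3→2: 108 = 108.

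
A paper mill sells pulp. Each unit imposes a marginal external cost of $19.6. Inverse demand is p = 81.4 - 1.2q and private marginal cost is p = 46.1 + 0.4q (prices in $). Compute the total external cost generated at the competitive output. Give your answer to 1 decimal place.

Market equilibrium (private): 46.1 + 0.4q = 81.4 - 1.2q → q_m = 22.0625.
Total external cost = MEC × q_m = 19.6 × 22.0625 = 432.4250.

$432.4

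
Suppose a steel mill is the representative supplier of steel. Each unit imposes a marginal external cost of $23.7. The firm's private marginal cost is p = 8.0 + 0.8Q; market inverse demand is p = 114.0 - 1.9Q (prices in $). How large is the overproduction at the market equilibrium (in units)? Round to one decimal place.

Market equilibrium (private): 8.0 + 0.8Q = 114.0 - 1.9Q → Q_m = 39.2593.
Social marginal cost = private MC + MEC = 31.7 + 0.8Q.
Set SMC = demand: 31.7 + 0.8Q = 114.0 - 1.9Q → Q* = 30.4815.
Gap = |39.2593 − 30.4815| = 8.7778.

8.8 units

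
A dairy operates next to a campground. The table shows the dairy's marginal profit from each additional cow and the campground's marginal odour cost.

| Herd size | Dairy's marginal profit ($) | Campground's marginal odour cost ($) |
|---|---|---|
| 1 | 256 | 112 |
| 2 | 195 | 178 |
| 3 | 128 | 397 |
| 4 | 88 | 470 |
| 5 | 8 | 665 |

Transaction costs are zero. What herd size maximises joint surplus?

2

Bargaining reaches the level where marginal profit last exceeds marginal odour cost.
That holds through level 2 (195 ≥ 178) but not at 3 (128 < 397).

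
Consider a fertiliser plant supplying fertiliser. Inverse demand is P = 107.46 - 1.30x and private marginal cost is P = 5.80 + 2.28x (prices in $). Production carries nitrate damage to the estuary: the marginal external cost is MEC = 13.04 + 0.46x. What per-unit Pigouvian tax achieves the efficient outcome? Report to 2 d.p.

Social marginal cost = private MC + MEC = 18.84 + 2.74x.
Set SMC = demand: 18.84 + 2.74x = 107.46 - 1.30x → x* = 21.9356.
The Pigouvian tax equals MEC at x*: 13.04 + 0.46×21.9356 = 23.1304.

tax = $23.13 per unit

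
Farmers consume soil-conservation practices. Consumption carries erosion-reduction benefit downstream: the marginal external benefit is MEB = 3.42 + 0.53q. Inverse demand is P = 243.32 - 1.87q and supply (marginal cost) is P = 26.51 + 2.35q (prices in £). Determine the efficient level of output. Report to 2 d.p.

q* = 59.68

Social marginal benefit = demand + MEB = 246.74 - 1.34q.
Set SMB = MC: 246.74 - 1.34q = 26.51 + 2.35q → q* = 59.6829.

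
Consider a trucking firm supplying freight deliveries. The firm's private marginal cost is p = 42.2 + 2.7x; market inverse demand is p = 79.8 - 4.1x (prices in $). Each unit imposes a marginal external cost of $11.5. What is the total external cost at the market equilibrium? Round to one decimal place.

Market equilibrium (private): 42.2 + 2.7x = 79.8 - 4.1x → x_m = 5.5294.
Total external cost = MEC × x_m = 11.5 × 5.5294 = 63.5881.

$63.6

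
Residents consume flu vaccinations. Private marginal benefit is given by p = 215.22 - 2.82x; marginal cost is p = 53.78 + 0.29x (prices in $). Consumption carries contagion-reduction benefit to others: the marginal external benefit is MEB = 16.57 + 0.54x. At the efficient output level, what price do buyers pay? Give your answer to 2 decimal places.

P = $19.89

Social marginal benefit = demand + MEB = 231.79 - 2.28x.
Set SMB = MC: 231.79 - 2.28x = 53.78 + 0.29x → x* = 69.2646.
Consumer price on the demand curve at x*: 215.22 − 2.82×69.2646 = 19.8938.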